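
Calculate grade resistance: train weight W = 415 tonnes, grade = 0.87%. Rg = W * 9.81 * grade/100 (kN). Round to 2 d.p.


Rg = W * 9.81 * grade / 100
Rg = 415 * 9.81 * 0.87 / 100
Rg = 4071.15 * 0.0087
Rg = 35.42 kN

35.42


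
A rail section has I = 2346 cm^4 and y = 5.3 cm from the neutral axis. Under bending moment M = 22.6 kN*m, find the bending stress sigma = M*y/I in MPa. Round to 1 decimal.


Convert units:
M = 22.6 kN*m = 22600000 N*mm
y = 5.3 cm = 53 mm
I = 2346 cm^4 = 23460000 mm^4
sigma = 22600000 * 53 / 23460000
sigma = 51.1 MPa

51.1


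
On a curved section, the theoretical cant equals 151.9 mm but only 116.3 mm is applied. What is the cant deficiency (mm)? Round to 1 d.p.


Cant deficiency = equilibrium cant - actual cant
CD = 151.9 - 116.3
CD = 35.6 mm

35.6


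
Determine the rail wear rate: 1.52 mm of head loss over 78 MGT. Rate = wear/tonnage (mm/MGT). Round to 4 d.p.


Wear rate = total wear / cumulative tonnage
Rate = 1.52 / 78
Rate = 0.0195 mm/MGT

0.0195


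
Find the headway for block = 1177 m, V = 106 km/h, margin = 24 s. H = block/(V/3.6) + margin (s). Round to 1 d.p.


V = 106 / 3.6 = 29.4444 m/s
Block traversal time = 1177 / 29.4444 = 39.9736 s
Headway = 39.9736 + 24
Headway = 64.0 s

64.0


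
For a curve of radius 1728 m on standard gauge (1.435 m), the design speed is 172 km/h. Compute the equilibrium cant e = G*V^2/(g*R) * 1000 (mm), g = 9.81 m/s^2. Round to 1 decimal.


Convert speed: V = 172 / 3.6 = 47.7778 m/s
Apply formula: e = 1.435 * 47.7778^2 / (9.81 * 1728)
e = 1.435 * 2282.716 / 16951.68
e = 0.193237 m = 193.2 mm

193.2


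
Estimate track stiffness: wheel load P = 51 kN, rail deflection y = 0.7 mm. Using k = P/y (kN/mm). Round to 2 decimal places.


Track stiffness k = P / y
k = 51 / 0.7
k = 72.86 kN/mm

72.86


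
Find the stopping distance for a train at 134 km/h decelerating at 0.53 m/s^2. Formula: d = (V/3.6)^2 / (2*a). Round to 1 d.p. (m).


Convert speed: V = 134 / 3.6 = 37.2222 m/s
V^2 = 1385.4938
d = 1385.4938 / (2 * 0.53)
d = 1385.4938 / 1.06
d = 1307.1 m

1307.1


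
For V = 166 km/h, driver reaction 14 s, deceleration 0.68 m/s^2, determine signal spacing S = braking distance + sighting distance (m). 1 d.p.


V = 166 / 3.6 = 46.1111 m/s
Braking distance = 46.1111^2 / (2*0.68) = 1563.4078 m
Sighting distance = 46.1111 * 14 = 645.5556 m
S = 1563.4078 + 645.5556 = 2209.0 m

2209.0


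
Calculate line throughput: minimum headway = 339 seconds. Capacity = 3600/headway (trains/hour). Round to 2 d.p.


Capacity = 3600 / headway
Capacity = 3600 / 339
Capacity = 10.62 trains/hour

10.62


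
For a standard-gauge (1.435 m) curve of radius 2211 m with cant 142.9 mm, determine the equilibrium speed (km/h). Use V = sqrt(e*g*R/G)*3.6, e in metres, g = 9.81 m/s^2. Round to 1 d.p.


Convert cant: e = 142.9 mm = 0.1429 m
V_ms = sqrt(0.1429 * 9.81 * 2211 / 1.435)
V_ms = sqrt(2159.922048) = 46.475 m/s
V = 46.475 * 3.6 = 167.3 km/h

167.3


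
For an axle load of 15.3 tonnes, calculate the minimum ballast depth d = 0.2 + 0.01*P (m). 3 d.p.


d = 0.2 + 0.01 * 15.3
d = 0.2 + 0.153
d = 0.353 m

0.353


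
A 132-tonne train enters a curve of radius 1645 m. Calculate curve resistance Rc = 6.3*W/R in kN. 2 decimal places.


Rc = 6.3 * W / R
Rc = 6.3 * 132 / 1645
Rc = 831.6 / 1645
Rc = 0.51 kN

0.51


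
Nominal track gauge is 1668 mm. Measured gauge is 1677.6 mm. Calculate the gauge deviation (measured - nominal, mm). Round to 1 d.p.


Deviation = measured - nominal
Deviation = 1677.6 - 1668
Deviation = 9.6 mm

9.6


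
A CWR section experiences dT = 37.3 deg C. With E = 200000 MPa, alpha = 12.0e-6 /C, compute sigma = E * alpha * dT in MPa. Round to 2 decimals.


sigma = E * alpha * dT
sigma = 200000 * 12.0e-6 * 37.3
sigma = 2.4 * 37.3
sigma = 89.52 MPa

89.52


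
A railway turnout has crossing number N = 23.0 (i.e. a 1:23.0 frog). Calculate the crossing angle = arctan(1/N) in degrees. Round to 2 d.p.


1/N = 1/23.0 = 0.043478
angle = arctan(0.043478) = 0.043451 rad
angle = 0.043451 * 180/pi = 2.49 degrees

2.49


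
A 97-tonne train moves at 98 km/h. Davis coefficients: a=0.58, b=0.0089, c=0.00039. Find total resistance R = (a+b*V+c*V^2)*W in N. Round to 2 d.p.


b*V = 0.0089 * 98 = 0.8722
c*V^2 = 0.00039 * 9604 = 3.74556
R_per_t = 0.58 + 0.8722 + 3.74556 = 5.19776 N/t
R_total = 5.19776 * 97 = 504.18 N

504.18


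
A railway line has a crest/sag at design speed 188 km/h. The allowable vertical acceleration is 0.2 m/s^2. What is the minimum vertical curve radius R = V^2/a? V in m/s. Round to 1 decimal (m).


Convert speed: V = 188 / 3.6 = 52.2222 m/s
V^2 = 2727.1605 m^2/s^2
R_v = 2727.1605 / 0.2
R_v = 13635.8 m

13635.8


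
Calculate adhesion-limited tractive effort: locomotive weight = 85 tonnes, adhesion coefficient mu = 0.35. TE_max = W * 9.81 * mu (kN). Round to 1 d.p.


TE_max = W * g * mu
TE_max = 85 * 9.81 * 0.35
TE_max = 833.85 * 0.35
TE_max = 291.8 kN

291.8


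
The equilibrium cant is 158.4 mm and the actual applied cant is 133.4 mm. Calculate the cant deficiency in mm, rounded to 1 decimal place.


Cant deficiency = equilibrium cant - actual cant
CD = 158.4 - 133.4
CD = 25.0 mm

25.0


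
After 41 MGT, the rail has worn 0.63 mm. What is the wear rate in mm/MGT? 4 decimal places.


Wear rate = total wear / cumulative tonnage
Rate = 0.63 / 41
Rate = 0.0154 mm/MGT

0.0154


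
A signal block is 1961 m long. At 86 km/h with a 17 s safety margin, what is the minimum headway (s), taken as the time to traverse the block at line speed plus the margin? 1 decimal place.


V = 86 / 3.6 = 23.8889 m/s
Block traversal time = 1961 / 23.8889 = 82.0884 s
Headway = 82.0884 + 17
Headway = 99.1 s

99.1


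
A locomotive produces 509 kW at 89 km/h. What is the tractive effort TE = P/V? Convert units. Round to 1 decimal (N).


Convert: P = 509 kW = 509000 W
V = 89 / 3.6 = 24.7222 m/s
TE = 509000 / 24.7222
TE = 20588.8 N

20588.8


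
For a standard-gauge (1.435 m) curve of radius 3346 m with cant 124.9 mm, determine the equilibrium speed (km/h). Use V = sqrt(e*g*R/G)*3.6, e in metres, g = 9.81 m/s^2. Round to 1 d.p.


Convert cant: e = 124.9 mm = 0.1249 m
V_ms = sqrt(0.1249 * 9.81 * 3346 / 1.435)
V_ms = sqrt(2856.968693) = 53.4506 m/s
V = 53.4506 * 3.6 = 192.4 km/h

192.4


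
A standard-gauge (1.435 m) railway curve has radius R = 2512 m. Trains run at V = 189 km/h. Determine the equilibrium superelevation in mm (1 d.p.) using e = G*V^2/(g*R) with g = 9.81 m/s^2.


Convert speed: V = 189 / 3.6 = 52.5 m/s
Apply formula: e = 1.435 * 52.5^2 / (9.81 * 2512)
e = 1.435 * 2756.25 / 24642.72
e = 0.160503 m = 160.5 mm

160.5


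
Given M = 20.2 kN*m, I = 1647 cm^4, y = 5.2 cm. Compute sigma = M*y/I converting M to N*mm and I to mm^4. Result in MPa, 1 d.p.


Convert units:
M = 20.2 kN*m = 20200000 N*mm
y = 5.2 cm = 52 mm
I = 1647 cm^4 = 16470000 mm^4
sigma = 20200000 * 52 / 16470000
sigma = 63.8 MPa

63.8


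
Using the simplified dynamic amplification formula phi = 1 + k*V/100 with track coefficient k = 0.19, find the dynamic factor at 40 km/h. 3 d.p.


phi = 1 + k * V / 100
phi = 1 + 0.19 * 40 / 100
phi = 1 + 0.076
phi = 1.076

1.076


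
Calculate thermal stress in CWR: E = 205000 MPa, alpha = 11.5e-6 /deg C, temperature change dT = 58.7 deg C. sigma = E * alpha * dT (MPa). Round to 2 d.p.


sigma = E * alpha * dT
sigma = 205000 * 11.5e-6 * 58.7
sigma = 2.3575 * 58.7
sigma = 138.39 MPa

138.39


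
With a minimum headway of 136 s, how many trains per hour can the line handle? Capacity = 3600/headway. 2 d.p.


Capacity = 3600 / headway
Capacity = 3600 / 136
Capacity = 26.47 trains/hour

26.47


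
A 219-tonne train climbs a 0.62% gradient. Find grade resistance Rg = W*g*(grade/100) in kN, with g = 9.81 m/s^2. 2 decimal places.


Rg = W * 9.81 * grade / 100
Rg = 219 * 9.81 * 0.62 / 100
Rg = 2148.39 * 0.0062
Rg = 13.32 kN

13.32


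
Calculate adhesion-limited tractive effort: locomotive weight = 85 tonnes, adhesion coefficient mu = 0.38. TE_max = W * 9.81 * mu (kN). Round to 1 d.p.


TE_max = W * g * mu
TE_max = 85 * 9.81 * 0.38
TE_max = 833.85 * 0.38
TE_max = 316.9 kN

316.9


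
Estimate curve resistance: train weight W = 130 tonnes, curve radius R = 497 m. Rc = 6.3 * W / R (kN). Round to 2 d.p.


Rc = 6.3 * W / R
Rc = 6.3 * 130 / 497
Rc = 819.0 / 497
Rc = 1.65 kN

1.65


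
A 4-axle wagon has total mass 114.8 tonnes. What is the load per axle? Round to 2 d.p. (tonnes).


Load per axle = total weight / number of axles
Load = 114.8 / 4
Load = 28.70 tonnes

28.70


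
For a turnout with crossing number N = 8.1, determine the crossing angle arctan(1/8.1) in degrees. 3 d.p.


1/N = 1/8.1 = 0.123457
angle = arctan(0.123457) = 0.122835 rad
angle = 0.122835 * 180/pi = 7.038 degrees

7.038


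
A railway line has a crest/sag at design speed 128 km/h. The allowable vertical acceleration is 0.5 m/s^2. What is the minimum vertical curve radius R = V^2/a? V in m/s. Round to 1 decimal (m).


Convert speed: V = 128 / 3.6 = 35.5556 m/s
V^2 = 1264.1975 m^2/s^2
R_v = 1264.1975 / 0.5
R_v = 2528.4 m

2528.4


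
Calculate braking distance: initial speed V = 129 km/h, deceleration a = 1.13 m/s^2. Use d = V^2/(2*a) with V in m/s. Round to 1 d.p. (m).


Convert speed: V = 129 / 3.6 = 35.8333 m/s
V^2 = 1284.0278
d = 1284.0278 / (2 * 1.13)
d = 1284.0278 / 2.26
d = 568.2 m

568.2


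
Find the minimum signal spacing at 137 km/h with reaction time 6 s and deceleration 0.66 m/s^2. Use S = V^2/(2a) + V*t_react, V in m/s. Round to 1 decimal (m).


V = 137 / 3.6 = 38.0556 m/s
Braking distance = 38.0556^2 / (2*0.66) = 1097.1404 m
Sighting distance = 38.0556 * 6 = 228.3333 m
S = 1097.1404 + 228.3333 = 1325.5 m

1325.5


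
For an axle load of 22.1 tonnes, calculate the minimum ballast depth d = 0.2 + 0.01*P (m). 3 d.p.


d = 0.2 + 0.01 * 22.1
d = 0.2 + 0.221
d = 0.421 m

0.421


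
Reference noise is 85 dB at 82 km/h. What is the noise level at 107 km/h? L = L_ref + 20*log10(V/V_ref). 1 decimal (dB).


V/V_ref = 107 / 82 = 1.304878
log10(1.304878) = 0.11557
20 * 0.11557 = 2.3114
L = 85 + 2.3114 = 87.3 dB

87.3


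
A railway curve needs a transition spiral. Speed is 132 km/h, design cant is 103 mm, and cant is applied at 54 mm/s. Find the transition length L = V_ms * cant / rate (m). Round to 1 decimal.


Convert speed: V = 132 / 3.6 = 36.6667 m/s
L = 36.6667 * 103 / 54
L = 3776.6667 / 54
L = 69.9 m

69.9


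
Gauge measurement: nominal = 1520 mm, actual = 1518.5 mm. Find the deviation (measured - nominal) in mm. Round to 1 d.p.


Deviation = measured - nominal
Deviation = 1518.5 - 1520
Deviation = -1.5 mm

-1.5


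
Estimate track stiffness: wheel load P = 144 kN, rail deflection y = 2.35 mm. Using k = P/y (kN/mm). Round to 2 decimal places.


Track stiffness k = P / y
k = 144 / 2.35
k = 61.28 kN/mm

61.28


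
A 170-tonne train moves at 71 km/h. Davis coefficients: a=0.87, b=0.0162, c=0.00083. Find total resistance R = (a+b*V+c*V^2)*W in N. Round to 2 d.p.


b*V = 0.0162 * 71 = 1.1502
c*V^2 = 0.00083 * 5041 = 4.18403
R_per_t = 0.87 + 1.1502 + 4.18403 = 6.20423 N/t
R_total = 6.20423 * 170 = 1054.72 N

1054.72


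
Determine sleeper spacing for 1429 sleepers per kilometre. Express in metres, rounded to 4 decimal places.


Spacing = 1000 m / number of sleepers
Spacing = 1000 / 1429
Spacing = 0.6998 m

0.6998


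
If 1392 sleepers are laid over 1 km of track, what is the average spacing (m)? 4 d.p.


Spacing = 1000 m / number of sleepers
Spacing = 1000 / 1392
Spacing = 0.7184 m

0.7184


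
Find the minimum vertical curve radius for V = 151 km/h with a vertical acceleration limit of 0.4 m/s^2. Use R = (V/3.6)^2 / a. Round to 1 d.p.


Convert speed: V = 151 / 3.6 = 41.9444 m/s
V^2 = 1759.3364 m^2/s^2
R_v = 1759.3364 / 0.4
R_v = 4398.3 m

4398.3


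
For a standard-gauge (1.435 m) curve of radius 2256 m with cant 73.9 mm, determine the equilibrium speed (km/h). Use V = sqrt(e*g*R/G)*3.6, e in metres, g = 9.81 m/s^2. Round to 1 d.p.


Convert cant: e = 73.9 mm = 0.0739 m
V_ms = sqrt(0.0739 * 9.81 * 2256 / 1.435)
V_ms = sqrt(1139.726484) = 33.7598 m/s
V = 33.7598 * 3.6 = 121.5 km/h

121.5


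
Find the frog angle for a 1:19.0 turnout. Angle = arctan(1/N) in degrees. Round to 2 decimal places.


1/N = 1/19.0 = 0.052632
angle = arctan(0.052632) = 0.052583 rad
angle = 0.052583 * 180/pi = 3.01 degrees

3.01


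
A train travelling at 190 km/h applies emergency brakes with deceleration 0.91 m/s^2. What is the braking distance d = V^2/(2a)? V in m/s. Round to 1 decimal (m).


Convert speed: V = 190 / 3.6 = 52.7778 m/s
V^2 = 2785.4938
d = 2785.4938 / (2 * 0.91)
d = 2785.4938 / 1.82
d = 1530.5 m

1530.5


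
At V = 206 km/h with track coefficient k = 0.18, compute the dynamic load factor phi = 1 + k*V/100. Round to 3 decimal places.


phi = 1 + k * V / 100
phi = 1 + 0.18 * 206 / 100
phi = 1 + 0.3708
phi = 1.371

1.371


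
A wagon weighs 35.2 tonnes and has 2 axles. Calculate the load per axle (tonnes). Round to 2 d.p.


Load per axle = total weight / number of axles
Load = 35.2 / 2
Load = 17.60 tonnes

17.60


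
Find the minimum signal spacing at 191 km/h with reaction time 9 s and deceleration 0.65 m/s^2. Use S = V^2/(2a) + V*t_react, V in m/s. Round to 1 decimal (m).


V = 191 / 3.6 = 53.0556 m/s
Braking distance = 53.0556^2 / (2*0.65) = 2165.3015 m
Sighting distance = 53.0556 * 9 = 477.5 m
S = 2165.3015 + 477.5 = 2642.8 m

2642.8


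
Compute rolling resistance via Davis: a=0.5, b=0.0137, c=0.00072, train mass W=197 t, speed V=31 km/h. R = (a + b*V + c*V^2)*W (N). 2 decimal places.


b*V = 0.0137 * 31 = 0.4247
c*V^2 = 0.00072 * 961 = 0.69192
R_per_t = 0.5 + 0.4247 + 0.69192 = 1.61662 N/t
R_total = 1.61662 * 197 = 318.47 N

318.47


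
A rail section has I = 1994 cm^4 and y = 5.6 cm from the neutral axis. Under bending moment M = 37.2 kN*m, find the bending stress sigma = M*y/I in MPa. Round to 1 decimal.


Convert units:
M = 37.2 kN*m = 37200000 N*mm
y = 5.6 cm = 56 mm
I = 1994 cm^4 = 19940000 mm^4
sigma = 37200000 * 56 / 19940000
sigma = 104.5 MPa

104.5


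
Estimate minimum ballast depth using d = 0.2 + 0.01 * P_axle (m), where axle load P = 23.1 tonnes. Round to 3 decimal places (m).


d = 0.2 + 0.01 * 23.1
d = 0.2 + 0.231
d = 0.431 m

0.431


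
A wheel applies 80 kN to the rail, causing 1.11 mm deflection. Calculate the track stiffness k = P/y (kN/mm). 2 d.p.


Track stiffness k = P / y
k = 80 / 1.11
k = 72.07 kN/mm

72.07


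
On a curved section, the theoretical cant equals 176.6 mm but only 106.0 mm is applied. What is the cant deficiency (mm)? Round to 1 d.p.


Cant deficiency = equilibrium cant - actual cant
CD = 176.6 - 106.0
CD = 70.6 mm

70.6


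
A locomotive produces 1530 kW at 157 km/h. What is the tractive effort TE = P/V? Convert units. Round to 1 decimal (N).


Convert: P = 1530 kW = 1530000 W
V = 157 / 3.6 = 43.6111 m/s
TE = 1530000 / 43.6111
TE = 35082.8 N

35082.8


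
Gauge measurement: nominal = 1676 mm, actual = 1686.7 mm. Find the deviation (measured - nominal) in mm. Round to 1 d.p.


Deviation = measured - nominal
Deviation = 1686.7 - 1676
Deviation = 10.7 mm

10.7


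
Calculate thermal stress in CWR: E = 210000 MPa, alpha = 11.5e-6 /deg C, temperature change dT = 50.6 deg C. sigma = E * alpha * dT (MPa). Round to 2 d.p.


sigma = E * alpha * dT
sigma = 210000 * 11.5e-6 * 50.6
sigma = 2.415 * 50.6
sigma = 122.20 MPa

122.20


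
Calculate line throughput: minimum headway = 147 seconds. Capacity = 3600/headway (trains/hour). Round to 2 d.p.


Capacity = 3600 / headway
Capacity = 3600 / 147
Capacity = 24.49 trains/hour

24.49


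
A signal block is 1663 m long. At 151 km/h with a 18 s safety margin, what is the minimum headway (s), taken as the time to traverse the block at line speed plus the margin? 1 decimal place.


V = 151 / 3.6 = 41.9444 m/s
Block traversal time = 1663 / 41.9444 = 39.6477 s
Headway = 39.6477 + 18
Headway = 57.6 s

57.6


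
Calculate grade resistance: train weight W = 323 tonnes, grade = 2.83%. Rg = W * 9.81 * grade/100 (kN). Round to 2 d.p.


Rg = W * 9.81 * grade / 100
Rg = 323 * 9.81 * 2.83 / 100
Rg = 3168.63 * 0.0283
Rg = 89.67 kN

89.67


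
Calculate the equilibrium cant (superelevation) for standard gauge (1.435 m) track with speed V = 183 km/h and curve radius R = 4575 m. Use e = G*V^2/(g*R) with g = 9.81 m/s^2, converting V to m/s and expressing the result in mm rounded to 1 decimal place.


Convert speed: V = 183 / 3.6 = 50.8333 m/s
Apply formula: e = 1.435 * 50.8333^2 / (9.81 * 4575)
e = 1.435 * 2584.0278 / 44880.75
e = 0.082621 m = 82.6 mm

82.6


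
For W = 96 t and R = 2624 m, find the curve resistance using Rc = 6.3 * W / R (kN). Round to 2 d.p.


Rc = 6.3 * W / R
Rc = 6.3 * 96 / 2624
Rc = 604.8 / 2624
Rc = 0.23 kN

0.23


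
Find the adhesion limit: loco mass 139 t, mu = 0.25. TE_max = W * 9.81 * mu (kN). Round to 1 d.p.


TE_max = W * g * mu
TE_max = 139 * 9.81 * 0.25
TE_max = 1363.59 * 0.25
TE_max = 340.9 kN

340.9


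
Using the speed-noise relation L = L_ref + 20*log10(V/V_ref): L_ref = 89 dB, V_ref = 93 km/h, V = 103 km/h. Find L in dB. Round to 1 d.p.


V/V_ref = 103 / 93 = 1.107527
log10(1.107527) = 0.044354
20 * 0.044354 = 0.8871
L = 89 + 0.8871 = 89.9 dB

89.9


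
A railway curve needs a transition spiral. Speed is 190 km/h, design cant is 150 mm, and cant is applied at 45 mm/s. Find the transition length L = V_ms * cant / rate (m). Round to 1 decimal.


Convert speed: V = 190 / 3.6 = 52.7778 m/s
L = 52.7778 * 150 / 45
L = 7916.6667 / 45
L = 175.9 m

175.9


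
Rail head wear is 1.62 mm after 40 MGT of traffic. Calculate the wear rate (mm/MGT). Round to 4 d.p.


Wear rate = total wear / cumulative tonnage
Rate = 1.62 / 40
Rate = 0.0405 mm/MGT

0.0405


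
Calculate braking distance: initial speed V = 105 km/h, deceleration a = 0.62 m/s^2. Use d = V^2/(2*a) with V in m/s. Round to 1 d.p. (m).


Convert speed: V = 105 / 3.6 = 29.1667 m/s
V^2 = 850.6944
d = 850.6944 / (2 * 0.62)
d = 850.6944 / 1.24
d = 686.0 m

686.0


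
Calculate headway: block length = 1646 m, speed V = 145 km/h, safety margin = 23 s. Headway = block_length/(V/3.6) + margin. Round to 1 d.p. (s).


V = 145 / 3.6 = 40.2778 m/s
Block traversal time = 1646 / 40.2778 = 40.8662 s
Headway = 40.8662 + 23
Headway = 63.9 s

63.9


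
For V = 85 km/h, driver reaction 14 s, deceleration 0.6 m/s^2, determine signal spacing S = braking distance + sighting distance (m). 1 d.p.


V = 85 / 3.6 = 23.6111 m/s
Braking distance = 23.6111^2 / (2*0.6) = 464.5705 m
Sighting distance = 23.6111 * 14 = 330.5556 m
S = 464.5705 + 330.5556 = 795.1 m

795.1


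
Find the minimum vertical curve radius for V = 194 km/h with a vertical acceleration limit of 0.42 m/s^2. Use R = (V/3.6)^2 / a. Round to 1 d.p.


Convert speed: V = 194 / 3.6 = 53.8889 m/s
V^2 = 2904.0123 m^2/s^2
R_v = 2904.0123 / 0.42
R_v = 6914.3 m

6914.3


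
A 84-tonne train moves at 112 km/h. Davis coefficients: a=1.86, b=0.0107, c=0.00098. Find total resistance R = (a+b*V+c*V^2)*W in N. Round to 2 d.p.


b*V = 0.0107 * 112 = 1.1984
c*V^2 = 0.00098 * 12544 = 12.29312
R_per_t = 1.86 + 1.1984 + 12.29312 = 15.35152 N/t
R_total = 15.35152 * 84 = 1289.53 N

1289.53


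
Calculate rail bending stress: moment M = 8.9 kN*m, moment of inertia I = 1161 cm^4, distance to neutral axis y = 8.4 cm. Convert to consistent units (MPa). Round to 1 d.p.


Convert units:
M = 8.9 kN*m = 8900000 N*mm
y = 8.4 cm = 84 mm
I = 1161 cm^4 = 11610000 mm^4
sigma = 8900000 * 84 / 11610000
sigma = 64.4 MPa

64.4


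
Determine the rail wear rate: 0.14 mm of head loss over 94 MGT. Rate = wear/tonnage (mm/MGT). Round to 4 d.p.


Wear rate = total wear / cumulative tonnage
Rate = 0.14 / 94
Rate = 0.0015 mm/MGT

0.0015


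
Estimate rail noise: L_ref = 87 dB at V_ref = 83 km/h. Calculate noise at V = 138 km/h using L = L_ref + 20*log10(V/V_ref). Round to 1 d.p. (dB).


V/V_ref = 138 / 83 = 1.662651
log10(1.662651) = 0.220801
20 * 0.220801 = 4.416
L = 87 + 4.416 = 91.4 dB

91.4


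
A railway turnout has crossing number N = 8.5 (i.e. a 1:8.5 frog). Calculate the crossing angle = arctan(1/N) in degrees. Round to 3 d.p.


1/N = 1/8.5 = 0.117647
angle = arctan(0.117647) = 0.117109 rad
angle = 0.117109 * 180/pi = 6.710 degrees

6.710


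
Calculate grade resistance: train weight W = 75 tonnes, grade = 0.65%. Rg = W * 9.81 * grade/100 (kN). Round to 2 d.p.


Rg = W * 9.81 * grade / 100
Rg = 75 * 9.81 * 0.65 / 100
Rg = 735.75 * 0.0065
Rg = 4.78 kN

4.78


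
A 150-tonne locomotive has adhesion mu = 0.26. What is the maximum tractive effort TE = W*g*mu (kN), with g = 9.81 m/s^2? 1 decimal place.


TE_max = W * g * mu
TE_max = 150 * 9.81 * 0.26
TE_max = 1471.5 * 0.26
TE_max = 382.6 kN

382.6


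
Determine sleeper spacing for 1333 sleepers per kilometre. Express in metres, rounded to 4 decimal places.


Spacing = 1000 m / number of sleepers
Spacing = 1000 / 1333
Spacing = 0.7502 m

0.7502


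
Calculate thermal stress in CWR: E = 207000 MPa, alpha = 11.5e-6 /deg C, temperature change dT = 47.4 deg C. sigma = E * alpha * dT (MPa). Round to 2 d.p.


sigma = E * alpha * dT
sigma = 207000 * 11.5e-6 * 47.4
sigma = 2.3805 * 47.4
sigma = 112.84 MPa

112.84


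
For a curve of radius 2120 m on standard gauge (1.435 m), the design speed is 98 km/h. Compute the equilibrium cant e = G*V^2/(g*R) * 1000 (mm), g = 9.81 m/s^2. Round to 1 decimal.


Convert speed: V = 98 / 3.6 = 27.2222 m/s
Apply formula: e = 1.435 * 27.2222^2 / (9.81 * 2120)
e = 1.435 * 741.0494 / 20797.2
e = 0.051132 m = 51.1 mm

51.1


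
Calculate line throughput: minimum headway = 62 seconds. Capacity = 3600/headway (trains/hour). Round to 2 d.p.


Capacity = 3600 / headway
Capacity = 3600 / 62
Capacity = 58.06 trains/hour

58.06


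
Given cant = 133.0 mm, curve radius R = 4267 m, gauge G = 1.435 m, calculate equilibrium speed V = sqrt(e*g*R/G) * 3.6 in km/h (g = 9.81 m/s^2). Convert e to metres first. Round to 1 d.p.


Convert cant: e = 133.0 mm = 0.1330 m
V_ms = sqrt(0.1330 * 9.81 * 4267 / 1.435)
V_ms = sqrt(3879.639659) = 62.2868 m/s
V = 62.2868 * 3.6 = 224.2 km/h

224.2


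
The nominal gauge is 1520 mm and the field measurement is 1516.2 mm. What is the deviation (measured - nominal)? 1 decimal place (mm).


Deviation = measured - nominal
Deviation = 1516.2 - 1520
Deviation = -3.8 mm

-3.8


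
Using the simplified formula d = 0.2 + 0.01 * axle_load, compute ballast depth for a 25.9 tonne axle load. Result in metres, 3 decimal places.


d = 0.2 + 0.01 * 25.9
d = 0.2 + 0.259
d = 0.459 m

0.459


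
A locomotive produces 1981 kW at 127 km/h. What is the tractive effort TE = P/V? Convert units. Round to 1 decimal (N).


Convert: P = 1981 kW = 1981000 W
V = 127 / 3.6 = 35.2778 m/s
TE = 1981000 / 35.2778
TE = 56154.3 N

56154.3


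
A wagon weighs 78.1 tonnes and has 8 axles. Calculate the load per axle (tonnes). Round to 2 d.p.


Load per axle = total weight / number of axles
Load = 78.1 / 8
Load = 9.76 tonnes

9.76


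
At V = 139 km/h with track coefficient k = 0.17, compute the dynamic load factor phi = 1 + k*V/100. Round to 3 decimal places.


phi = 1 + k * V / 100
phi = 1 + 0.17 * 139 / 100
phi = 1 + 0.2363
phi = 1.236

1.236


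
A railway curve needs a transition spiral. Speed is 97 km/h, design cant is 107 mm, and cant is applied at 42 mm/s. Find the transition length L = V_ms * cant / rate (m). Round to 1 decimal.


Convert speed: V = 97 / 3.6 = 26.9444 m/s
L = 26.9444 * 107 / 42
L = 2883.0556 / 42
L = 68.6 m

68.6


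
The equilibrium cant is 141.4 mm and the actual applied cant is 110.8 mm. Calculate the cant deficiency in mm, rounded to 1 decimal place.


Cant deficiency = equilibrium cant - actual cant
CD = 141.4 - 110.8
CD = 30.6 mm

30.6


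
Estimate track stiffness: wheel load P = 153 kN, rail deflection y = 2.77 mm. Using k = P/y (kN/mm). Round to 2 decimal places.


Track stiffness k = P / y
k = 153 / 2.77
k = 55.23 kN/mm

55.23


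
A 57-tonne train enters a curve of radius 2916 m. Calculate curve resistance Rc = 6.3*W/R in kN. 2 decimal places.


Rc = 6.3 * W / R
Rc = 6.3 * 57 / 2916
Rc = 359.1 / 2916
Rc = 0.12 kN

0.12


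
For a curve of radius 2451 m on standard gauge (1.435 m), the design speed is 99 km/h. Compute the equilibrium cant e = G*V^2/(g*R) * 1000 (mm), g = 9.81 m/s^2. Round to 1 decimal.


Convert speed: V = 99 / 3.6 = 27.5 m/s
Apply formula: e = 1.435 * 27.5^2 / (9.81 * 2451)
e = 1.435 * 756.25 / 24044.31
e = 0.045134 m = 45.1 mm

45.1


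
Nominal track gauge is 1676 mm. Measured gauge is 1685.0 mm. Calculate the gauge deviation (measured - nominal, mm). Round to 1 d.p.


Deviation = measured - nominal
Deviation = 1685.0 - 1676
Deviation = 9.0 mm

9.0


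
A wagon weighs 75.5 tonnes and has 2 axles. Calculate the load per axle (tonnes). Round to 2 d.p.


Load per axle = total weight / number of axles
Load = 75.5 / 2
Load = 37.75 tonnes

37.75


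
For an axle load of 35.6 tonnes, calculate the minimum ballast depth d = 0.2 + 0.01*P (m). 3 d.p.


d = 0.2 + 0.01 * 35.6
d = 0.2 + 0.356
d = 0.556 m

0.556


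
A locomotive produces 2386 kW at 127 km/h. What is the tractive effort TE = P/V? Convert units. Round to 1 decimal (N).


Convert: P = 2386 kW = 2386000 W
V = 127 / 3.6 = 35.2778 m/s
TE = 2386000 / 35.2778
TE = 67634.6 N

67634.6


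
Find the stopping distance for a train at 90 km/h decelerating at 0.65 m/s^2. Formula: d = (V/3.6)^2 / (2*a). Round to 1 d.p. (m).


Convert speed: V = 90 / 3.6 = 25.0 m/s
V^2 = 625.0
d = 625.0 / (2 * 0.65)
d = 625.0 / 1.3
d = 480.8 m

480.8


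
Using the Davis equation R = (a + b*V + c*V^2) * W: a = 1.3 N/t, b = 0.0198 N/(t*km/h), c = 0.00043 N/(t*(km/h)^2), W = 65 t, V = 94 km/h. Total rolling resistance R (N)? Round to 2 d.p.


b*V = 0.0198 * 94 = 1.8612
c*V^2 = 0.00043 * 8836 = 3.79948
R_per_t = 1.3 + 1.8612 + 3.79948 = 6.96068 N/t
R_total = 6.96068 * 65 = 452.44 N

452.44


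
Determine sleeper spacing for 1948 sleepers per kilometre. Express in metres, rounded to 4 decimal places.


Spacing = 1000 m / number of sleepers
Spacing = 1000 / 1948
Spacing = 0.5133 m

0.5133


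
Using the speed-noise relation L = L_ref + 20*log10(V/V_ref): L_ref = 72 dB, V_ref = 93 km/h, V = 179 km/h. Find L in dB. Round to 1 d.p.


V/V_ref = 179 / 93 = 1.924731
log10(1.924731) = 0.28437
20 * 0.28437 = 5.6874
L = 72 + 5.6874 = 77.7 dB

77.7


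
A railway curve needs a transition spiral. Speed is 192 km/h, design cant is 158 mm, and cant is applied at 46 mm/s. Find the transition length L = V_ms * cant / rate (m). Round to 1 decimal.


Convert speed: V = 192 / 3.6 = 53.3333 m/s
L = 53.3333 * 158 / 46
L = 8426.6667 / 46
L = 183.2 m

183.2


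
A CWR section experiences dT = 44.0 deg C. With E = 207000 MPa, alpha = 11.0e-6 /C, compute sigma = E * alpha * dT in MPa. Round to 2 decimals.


sigma = E * alpha * dT
sigma = 207000 * 11.0e-6 * 44.0
sigma = 2.277 * 44.0
sigma = 100.19 MPa

100.19


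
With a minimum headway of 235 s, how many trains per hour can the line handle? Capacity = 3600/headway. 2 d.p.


Capacity = 3600 / headway
Capacity = 3600 / 235
Capacity = 15.32 trains/hour

15.32


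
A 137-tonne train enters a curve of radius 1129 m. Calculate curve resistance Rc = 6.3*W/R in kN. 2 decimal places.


Rc = 6.3 * W / R
Rc = 6.3 * 137 / 1129
Rc = 863.1 / 1129
Rc = 0.76 kN

0.76


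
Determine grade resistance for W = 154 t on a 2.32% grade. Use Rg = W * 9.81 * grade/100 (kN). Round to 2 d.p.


Rg = W * 9.81 * grade / 100
Rg = 154 * 9.81 * 2.32 / 100
Rg = 1510.74 * 0.0232
Rg = 35.05 kN

35.05


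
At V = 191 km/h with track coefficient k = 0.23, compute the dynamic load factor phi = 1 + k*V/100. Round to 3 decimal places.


phi = 1 + k * V / 100
phi = 1 + 0.23 * 191 / 100
phi = 1 + 0.4393
phi = 1.439

1.439


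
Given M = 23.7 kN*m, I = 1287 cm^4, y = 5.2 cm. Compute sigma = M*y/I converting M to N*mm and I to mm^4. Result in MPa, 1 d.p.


Convert units:
M = 23.7 kN*m = 23700000 N*mm
y = 5.2 cm = 52 mm
I = 1287 cm^4 = 12870000 mm^4
sigma = 23700000 * 52 / 12870000
sigma = 95.8 MPa

95.8


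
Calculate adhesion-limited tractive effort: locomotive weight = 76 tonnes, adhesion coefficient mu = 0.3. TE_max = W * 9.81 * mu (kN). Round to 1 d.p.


TE_max = W * g * mu
TE_max = 76 * 9.81 * 0.3
TE_max = 745.56 * 0.3
TE_max = 223.7 kN

223.7


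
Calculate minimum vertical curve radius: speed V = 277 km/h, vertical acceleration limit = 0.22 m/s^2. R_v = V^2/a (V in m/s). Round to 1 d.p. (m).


Convert speed: V = 277 / 3.6 = 76.9444 m/s
V^2 = 5920.4475 m^2/s^2
R_v = 5920.4475 / 0.22
R_v = 26911.1 m

26911.1


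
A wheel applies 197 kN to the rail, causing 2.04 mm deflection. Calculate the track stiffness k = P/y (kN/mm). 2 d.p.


Track stiffness k = P / y
k = 197 / 2.04
k = 96.57 kN/mm

96.57


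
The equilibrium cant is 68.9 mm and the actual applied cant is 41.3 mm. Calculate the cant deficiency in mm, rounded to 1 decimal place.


Cant deficiency = equilibrium cant - actual cant
CD = 68.9 - 41.3
CD = 27.6 mm

27.6


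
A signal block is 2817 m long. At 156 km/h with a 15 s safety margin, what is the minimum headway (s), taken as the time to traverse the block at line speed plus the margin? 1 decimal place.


V = 156 / 3.6 = 43.3333 m/s
Block traversal time = 2817 / 43.3333 = 65.0077 s
Headway = 65.0077 + 15
Headway = 80.0 s

80.0


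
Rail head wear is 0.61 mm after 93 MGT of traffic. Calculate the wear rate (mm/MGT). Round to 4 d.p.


Wear rate = total wear / cumulative tonnage
Rate = 0.61 / 93
Rate = 0.0066 mm/MGT

0.0066


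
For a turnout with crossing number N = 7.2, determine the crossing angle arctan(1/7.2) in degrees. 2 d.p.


1/N = 1/7.2 = 0.138889
angle = arctan(0.138889) = 0.138006 rad
angle = 0.138006 * 180/pi = 7.91 degrees

7.91


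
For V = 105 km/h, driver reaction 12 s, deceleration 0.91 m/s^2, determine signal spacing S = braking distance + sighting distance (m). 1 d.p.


V = 105 / 3.6 = 29.1667 m/s
Braking distance = 29.1667^2 / (2*0.91) = 467.4145 m
Sighting distance = 29.1667 * 12 = 350.0 m
S = 467.4145 + 350.0 = 817.4 m

817.4


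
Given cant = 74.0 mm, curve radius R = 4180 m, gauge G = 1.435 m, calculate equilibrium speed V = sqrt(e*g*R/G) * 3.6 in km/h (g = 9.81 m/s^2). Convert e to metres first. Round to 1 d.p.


Convert cant: e = 74.0 mm = 0.0740 m
V_ms = sqrt(0.0740 * 9.81 * 4180 / 1.435)
V_ms = sqrt(2114.584808) = 45.9846 m/s
V = 45.9846 * 3.6 = 165.5 km/h

165.5


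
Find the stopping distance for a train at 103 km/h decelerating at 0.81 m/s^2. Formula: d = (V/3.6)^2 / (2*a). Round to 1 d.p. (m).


Convert speed: V = 103 / 3.6 = 28.6111 m/s
V^2 = 818.5957
d = 818.5957 / (2 * 0.81)
d = 818.5957 / 1.62
d = 505.3 m

505.3


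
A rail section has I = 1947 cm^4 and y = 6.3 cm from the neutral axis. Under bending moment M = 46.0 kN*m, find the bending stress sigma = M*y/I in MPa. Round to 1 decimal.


Convert units:
M = 46.0 kN*m = 46000000 N*mm
y = 6.3 cm = 63 mm
I = 1947 cm^4 = 19470000 mm^4
sigma = 46000000 * 63 / 19470000
sigma = 148.8 MPa

148.8


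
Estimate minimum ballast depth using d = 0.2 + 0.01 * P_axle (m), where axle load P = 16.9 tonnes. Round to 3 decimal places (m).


d = 0.2 + 0.01 * 16.9
d = 0.2 + 0.169
d = 0.369 m

0.369


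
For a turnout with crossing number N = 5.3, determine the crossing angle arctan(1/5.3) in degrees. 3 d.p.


1/N = 1/5.3 = 0.188679
angle = arctan(0.188679) = 0.186487 rad
angle = 0.186487 * 180/pi = 10.685 degrees

10.685


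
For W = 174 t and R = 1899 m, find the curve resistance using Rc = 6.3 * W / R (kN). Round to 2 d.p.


Rc = 6.3 * W / R
Rc = 6.3 * 174 / 1899
Rc = 1096.2 / 1899
Rc = 0.58 kN

0.58


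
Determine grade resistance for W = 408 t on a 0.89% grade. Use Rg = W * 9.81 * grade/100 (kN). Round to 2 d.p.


Rg = W * 9.81 * grade / 100
Rg = 408 * 9.81 * 0.89 / 100
Rg = 4002.48 * 0.0089
Rg = 35.62 kN

35.62


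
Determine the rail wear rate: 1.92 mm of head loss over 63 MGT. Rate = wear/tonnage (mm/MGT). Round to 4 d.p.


Wear rate = total wear / cumulative tonnage
Rate = 1.92 / 63
Rate = 0.0305 mm/MGT

0.0305


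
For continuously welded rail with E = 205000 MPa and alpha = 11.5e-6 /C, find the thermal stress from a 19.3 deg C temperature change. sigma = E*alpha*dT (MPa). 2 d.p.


sigma = E * alpha * dT
sigma = 205000 * 11.5e-6 * 19.3
sigma = 2.3575 * 19.3
sigma = 45.50 MPa

45.50


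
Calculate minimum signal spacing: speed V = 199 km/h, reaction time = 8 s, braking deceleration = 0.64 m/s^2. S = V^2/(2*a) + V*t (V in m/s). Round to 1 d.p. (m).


V = 199 / 3.6 = 55.2778 m/s
Braking distance = 55.2778^2 / (2*0.64) = 2387.2131 m
Sighting distance = 55.2778 * 8 = 442.2222 m
S = 2387.2131 + 442.2222 = 2829.4 m

2829.4


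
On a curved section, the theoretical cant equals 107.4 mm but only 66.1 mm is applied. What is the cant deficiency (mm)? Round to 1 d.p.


Cant deficiency = equilibrium cant - actual cant
CD = 107.4 - 66.1
CD = 41.3 mm

41.3


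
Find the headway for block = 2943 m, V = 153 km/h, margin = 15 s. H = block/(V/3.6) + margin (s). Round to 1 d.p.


V = 153 / 3.6 = 42.5 m/s
Block traversal time = 2943 / 42.5 = 69.2471 s
Headway = 69.2471 + 15
Headway = 84.2 s

84.2


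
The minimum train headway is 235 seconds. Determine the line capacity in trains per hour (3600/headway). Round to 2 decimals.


Capacity = 3600 / headway
Capacity = 3600 / 235
Capacity = 15.32 trains/hour

15.32


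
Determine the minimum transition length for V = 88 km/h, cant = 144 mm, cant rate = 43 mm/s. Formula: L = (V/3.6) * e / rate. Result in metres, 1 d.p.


Convert speed: V = 88 / 3.6 = 24.4444 m/s
L = 24.4444 * 144 / 43
L = 3520.0 / 43
L = 81.9 m

81.9


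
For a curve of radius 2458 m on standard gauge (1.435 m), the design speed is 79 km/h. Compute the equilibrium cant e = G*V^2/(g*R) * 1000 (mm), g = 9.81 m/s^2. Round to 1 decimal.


Convert speed: V = 79 / 3.6 = 21.9444 m/s
Apply formula: e = 1.435 * 21.9444^2 / (9.81 * 2458)
e = 1.435 * 481.5586 / 24112.98
e = 0.028658 m = 28.7 mm

28.7


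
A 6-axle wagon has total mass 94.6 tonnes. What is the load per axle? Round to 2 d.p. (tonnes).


Load per axle = total weight / number of axles
Load = 94.6 / 6
Load = 15.77 tonnes

15.77


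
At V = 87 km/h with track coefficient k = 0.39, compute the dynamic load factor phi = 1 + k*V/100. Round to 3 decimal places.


phi = 1 + k * V / 100
phi = 1 + 0.39 * 87 / 100
phi = 1 + 0.3393
phi = 1.339

1.339


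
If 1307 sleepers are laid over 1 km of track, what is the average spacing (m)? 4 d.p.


Spacing = 1000 m / number of sleepers
Spacing = 1000 / 1307
Spacing = 0.7651 m

0.7651


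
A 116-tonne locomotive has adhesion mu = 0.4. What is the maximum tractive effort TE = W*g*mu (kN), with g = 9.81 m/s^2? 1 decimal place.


TE_max = W * g * mu
TE_max = 116 * 9.81 * 0.4
TE_max = 1137.96 * 0.4
TE_max = 455.2 kN

455.2


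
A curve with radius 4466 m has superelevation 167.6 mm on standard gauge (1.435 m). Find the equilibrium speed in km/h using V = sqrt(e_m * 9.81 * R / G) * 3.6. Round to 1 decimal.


Convert cant: e = 167.6 mm = 0.1676 m
V_ms = sqrt(0.1676 * 9.81 * 4466 / 1.435)
V_ms = sqrt(5116.934283) = 71.5327 m/s
V = 71.5327 * 3.6 = 257.5 km/h

257.5


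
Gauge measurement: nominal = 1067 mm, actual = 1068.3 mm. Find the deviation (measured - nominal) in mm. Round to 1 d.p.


Deviation = measured - nominal
Deviation = 1068.3 - 1067
Deviation = 1.3 mm

1.3


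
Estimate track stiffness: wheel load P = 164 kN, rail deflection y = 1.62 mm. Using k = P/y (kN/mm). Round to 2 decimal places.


Track stiffness k = P / y
k = 164 / 1.62
k = 101.23 kN/mm

101.23


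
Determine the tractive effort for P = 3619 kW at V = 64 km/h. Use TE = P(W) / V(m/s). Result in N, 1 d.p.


Convert: P = 3619 kW = 3619000 W
V = 64 / 3.6 = 17.7778 m/s
TE = 3619000 / 17.7778
TE = 203568.8 N

203568.8


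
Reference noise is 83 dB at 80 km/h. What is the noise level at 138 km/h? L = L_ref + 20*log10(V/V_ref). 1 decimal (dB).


V/V_ref = 138 / 80 = 1.725
log10(1.725) = 0.236789
20 * 0.236789 = 4.7358
L = 83 + 4.7358 = 87.7 dB

87.7


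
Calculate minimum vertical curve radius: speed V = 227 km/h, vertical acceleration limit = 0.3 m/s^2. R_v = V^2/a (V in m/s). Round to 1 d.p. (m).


Convert speed: V = 227 / 3.6 = 63.0556 m/s
V^2 = 3976.0031 m^2/s^2
R_v = 3976.0031 / 0.3
R_v = 13253.3 m

13253.3


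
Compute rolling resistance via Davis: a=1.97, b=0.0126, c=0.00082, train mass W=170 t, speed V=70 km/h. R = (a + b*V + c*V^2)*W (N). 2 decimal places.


b*V = 0.0126 * 70 = 0.882
c*V^2 = 0.00082 * 4900 = 4.018
R_per_t = 1.97 + 0.882 + 4.018 = 6.87 N/t
R_total = 6.87 * 170 = 1167.90 N

1167.90


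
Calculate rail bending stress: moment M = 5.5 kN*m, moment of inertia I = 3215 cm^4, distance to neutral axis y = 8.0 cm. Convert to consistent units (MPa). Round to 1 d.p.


Convert units:
M = 5.5 kN*m = 5500000 N*mm
y = 8.0 cm = 80 mm
I = 3215 cm^4 = 32150000 mm^4
sigma = 5500000 * 80 / 32150000
sigma = 13.7 MPa

13.7


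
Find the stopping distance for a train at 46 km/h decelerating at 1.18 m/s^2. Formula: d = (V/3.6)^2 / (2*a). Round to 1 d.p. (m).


Convert speed: V = 46 / 3.6 = 12.7778 m/s
V^2 = 163.2716
d = 163.2716 / (2 * 1.18)
d = 163.2716 / 2.36
d = 69.2 m

69.2


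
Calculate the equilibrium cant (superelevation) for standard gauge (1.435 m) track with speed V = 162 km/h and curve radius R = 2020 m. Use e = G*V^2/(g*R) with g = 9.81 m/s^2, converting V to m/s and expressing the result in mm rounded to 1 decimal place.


Convert speed: V = 162 / 3.6 = 45.0 m/s
Apply formula: e = 1.435 * 45.0^2 / (9.81 * 2020)
e = 1.435 * 2025.0 / 19816.2
e = 0.146641 m = 146.6 mm

146.6


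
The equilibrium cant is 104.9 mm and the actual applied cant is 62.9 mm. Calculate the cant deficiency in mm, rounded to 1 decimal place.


Cant deficiency = equilibrium cant - actual cant
CD = 104.9 - 62.9
CD = 42.0 mm

42.0


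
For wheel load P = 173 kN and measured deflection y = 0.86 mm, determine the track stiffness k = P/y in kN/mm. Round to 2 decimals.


Track stiffness k = P / y
k = 173 / 0.86
k = 201.16 kN/mm

201.16


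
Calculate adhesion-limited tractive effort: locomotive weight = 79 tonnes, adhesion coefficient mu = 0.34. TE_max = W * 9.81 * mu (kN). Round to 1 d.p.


TE_max = W * g * mu
TE_max = 79 * 9.81 * 0.34
TE_max = 774.99 * 0.34
TE_max = 263.5 kN

263.5


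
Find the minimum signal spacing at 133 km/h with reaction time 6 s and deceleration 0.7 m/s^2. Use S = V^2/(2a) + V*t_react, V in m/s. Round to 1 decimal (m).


V = 133 / 3.6 = 36.9444 m/s
Braking distance = 36.9444^2 / (2*0.7) = 974.9228 m
Sighting distance = 36.9444 * 6 = 221.6667 m
S = 974.9228 + 221.6667 = 1196.6 m

1196.6


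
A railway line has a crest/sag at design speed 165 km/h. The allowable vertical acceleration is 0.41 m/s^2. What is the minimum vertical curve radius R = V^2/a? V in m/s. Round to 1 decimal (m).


Convert speed: V = 165 / 3.6 = 45.8333 m/s
V^2 = 2100.6944 m^2/s^2
R_v = 2100.6944 / 0.41
R_v = 5123.6 m

5123.6


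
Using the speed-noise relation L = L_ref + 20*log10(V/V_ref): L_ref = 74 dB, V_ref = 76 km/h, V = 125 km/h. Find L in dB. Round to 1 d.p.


V/V_ref = 125 / 76 = 1.644737
log10(1.644737) = 0.216096
20 * 0.216096 = 4.3219
L = 74 + 4.3219 = 78.3 dB

78.3


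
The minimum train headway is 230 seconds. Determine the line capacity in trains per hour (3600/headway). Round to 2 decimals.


Capacity = 3600 / headway
Capacity = 3600 / 230
Capacity = 15.65 trains/hour

15.65
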